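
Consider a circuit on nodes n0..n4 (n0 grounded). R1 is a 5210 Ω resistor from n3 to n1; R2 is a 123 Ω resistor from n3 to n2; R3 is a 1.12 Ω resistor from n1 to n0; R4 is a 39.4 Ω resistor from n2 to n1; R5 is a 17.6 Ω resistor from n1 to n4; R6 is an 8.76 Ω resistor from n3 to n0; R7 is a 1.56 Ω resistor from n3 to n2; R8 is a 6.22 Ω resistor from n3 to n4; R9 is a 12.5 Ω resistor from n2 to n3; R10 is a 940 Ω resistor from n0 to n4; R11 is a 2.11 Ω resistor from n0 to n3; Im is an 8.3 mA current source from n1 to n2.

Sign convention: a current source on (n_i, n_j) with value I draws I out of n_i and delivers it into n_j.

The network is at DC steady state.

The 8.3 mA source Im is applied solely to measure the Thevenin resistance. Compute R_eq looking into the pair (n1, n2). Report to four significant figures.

MNA unknowns: 4 node voltages V₁..V_4
R1: Y=0.0001919 on G[3,1]
R2: Y=0.008130 on G[3,2]
R3: Y=0.8929 on G[1,0]
R4: Y=0.02538 on G[2,1]
R5: Y=0.05682 on G[1,4]
R6: Y=0.1142 on G[3,0]
R7: Y=0.6410 on G[3,2]
R8: Y=0.1608 on G[3,4]
R9: Y=0.08000 on G[2,3]
R10: Y=0.001064 on G[0,4]
R11: Y=0.4739 on G[0,3]
Im: z[1]−=0.0083, z[2]+=0.0083
solve → V1=-0.007563, V2=0.02183, V3=0.01147, V4=0.006469

R_eq = 3.541 Ω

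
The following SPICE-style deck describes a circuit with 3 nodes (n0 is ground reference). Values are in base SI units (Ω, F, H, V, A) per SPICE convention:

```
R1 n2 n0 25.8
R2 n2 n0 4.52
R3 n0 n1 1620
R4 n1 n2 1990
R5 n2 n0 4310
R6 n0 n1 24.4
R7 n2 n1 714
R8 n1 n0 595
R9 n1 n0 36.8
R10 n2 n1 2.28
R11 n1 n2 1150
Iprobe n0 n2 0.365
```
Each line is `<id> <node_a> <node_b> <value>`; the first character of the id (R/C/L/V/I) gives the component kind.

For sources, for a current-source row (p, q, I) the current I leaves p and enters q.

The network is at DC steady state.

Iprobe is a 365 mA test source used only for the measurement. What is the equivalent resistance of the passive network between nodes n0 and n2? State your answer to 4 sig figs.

Element admittances at DC:
  Y(R1) = 0.03876 S between n2,n0
  Y(R2) = 0.2212 S between n2,n0
  Y(R3) = 0.0006173 S between n0,n1
  Y(R4) = 0.0005025 S between n1,n2
  Y(R5) = 0.0002320 S between n2,n0
  Y(R6) = 0.04098 S between n0,n1
  Y(R7) = 0.001401 S between n2,n1
  Y(R8) = 0.001681 S between n1,n0
  Y(R9) = 0.02717 S between n1,n0
  Y(R10) = 0.4386 S between n2,n1
  Y(R11) = 0.0008696 S between n1,n2
  Iprobe: injects 0.365 A into n2 (from n0)
Assemble and solve the 2×2 MNA system:
  V(n1)=0.9806  V(n2)=1.137

R_eq = 3.115 Ω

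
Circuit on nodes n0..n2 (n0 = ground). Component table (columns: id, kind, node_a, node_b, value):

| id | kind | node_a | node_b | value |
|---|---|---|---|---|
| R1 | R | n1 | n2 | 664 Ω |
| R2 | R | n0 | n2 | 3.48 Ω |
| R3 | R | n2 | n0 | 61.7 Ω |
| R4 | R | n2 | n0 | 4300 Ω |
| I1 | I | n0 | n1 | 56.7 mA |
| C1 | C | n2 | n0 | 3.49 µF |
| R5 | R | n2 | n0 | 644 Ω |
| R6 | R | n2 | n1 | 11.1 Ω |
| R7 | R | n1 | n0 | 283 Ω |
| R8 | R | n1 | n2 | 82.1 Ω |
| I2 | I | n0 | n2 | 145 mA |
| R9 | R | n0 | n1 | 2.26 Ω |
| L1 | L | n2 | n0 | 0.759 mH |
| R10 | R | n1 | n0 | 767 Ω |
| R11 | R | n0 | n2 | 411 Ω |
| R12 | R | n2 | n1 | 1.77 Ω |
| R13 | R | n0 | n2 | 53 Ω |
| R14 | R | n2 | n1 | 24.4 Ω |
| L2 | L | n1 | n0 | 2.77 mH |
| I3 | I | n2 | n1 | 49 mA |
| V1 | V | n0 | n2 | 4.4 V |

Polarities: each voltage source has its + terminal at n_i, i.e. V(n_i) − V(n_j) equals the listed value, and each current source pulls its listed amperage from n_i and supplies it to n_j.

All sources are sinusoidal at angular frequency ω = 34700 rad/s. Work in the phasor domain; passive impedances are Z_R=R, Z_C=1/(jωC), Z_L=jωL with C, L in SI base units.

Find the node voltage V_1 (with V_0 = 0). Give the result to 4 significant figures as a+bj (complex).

Apply KCL at each of the 2 non-ground nodes and solve the resulting linear system.
Node n1: branches {R1, I1, R6, R7, R8, R9, R10, R12, R14, L2, I3} → V_1 = -2.607-0.02344j
Node n2: branches {R1, R2, R3, R4, C1, R5, R6, R8, I2, L1, R11, R12, R13, R14, I3, V1} → V_2 = -4.400+0.000j
Source currents: i(V1)=-2.806-0.3492j

-2.607-0.02344j V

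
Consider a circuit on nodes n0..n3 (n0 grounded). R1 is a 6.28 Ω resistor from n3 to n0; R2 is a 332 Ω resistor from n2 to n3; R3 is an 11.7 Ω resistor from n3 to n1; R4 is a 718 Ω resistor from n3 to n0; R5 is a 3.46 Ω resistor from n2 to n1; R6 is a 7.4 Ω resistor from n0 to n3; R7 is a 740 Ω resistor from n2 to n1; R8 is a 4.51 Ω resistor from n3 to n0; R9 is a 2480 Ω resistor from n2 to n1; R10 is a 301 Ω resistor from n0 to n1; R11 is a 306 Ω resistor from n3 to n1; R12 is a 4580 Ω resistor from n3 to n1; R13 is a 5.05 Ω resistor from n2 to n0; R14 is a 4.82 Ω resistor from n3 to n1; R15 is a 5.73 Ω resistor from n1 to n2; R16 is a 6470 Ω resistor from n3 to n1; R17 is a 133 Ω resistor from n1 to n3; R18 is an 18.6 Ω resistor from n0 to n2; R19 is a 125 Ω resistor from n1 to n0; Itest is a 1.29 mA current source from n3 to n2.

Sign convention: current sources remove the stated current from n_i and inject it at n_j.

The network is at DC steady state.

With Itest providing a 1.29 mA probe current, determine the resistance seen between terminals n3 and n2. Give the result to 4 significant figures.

R_eq = 2.800 Ω

Apply KCL at each of the 3 non-ground nodes and solve the resulting linear system.
Node n1: branches {R3, R5, R7, R9, R10, R11, R12, R14, R15, R16, R17, R19} → V_1 = 0.0009735
Node n2: branches {R2, R5, R7, R9, R13, R15, R18, Itest} → V_2 = 0.002415
Node n3: branches {R1, R2, R3, R4, R6, R8, R11, R12, R14, R16, R17, Itest} → V_3 = -0.001197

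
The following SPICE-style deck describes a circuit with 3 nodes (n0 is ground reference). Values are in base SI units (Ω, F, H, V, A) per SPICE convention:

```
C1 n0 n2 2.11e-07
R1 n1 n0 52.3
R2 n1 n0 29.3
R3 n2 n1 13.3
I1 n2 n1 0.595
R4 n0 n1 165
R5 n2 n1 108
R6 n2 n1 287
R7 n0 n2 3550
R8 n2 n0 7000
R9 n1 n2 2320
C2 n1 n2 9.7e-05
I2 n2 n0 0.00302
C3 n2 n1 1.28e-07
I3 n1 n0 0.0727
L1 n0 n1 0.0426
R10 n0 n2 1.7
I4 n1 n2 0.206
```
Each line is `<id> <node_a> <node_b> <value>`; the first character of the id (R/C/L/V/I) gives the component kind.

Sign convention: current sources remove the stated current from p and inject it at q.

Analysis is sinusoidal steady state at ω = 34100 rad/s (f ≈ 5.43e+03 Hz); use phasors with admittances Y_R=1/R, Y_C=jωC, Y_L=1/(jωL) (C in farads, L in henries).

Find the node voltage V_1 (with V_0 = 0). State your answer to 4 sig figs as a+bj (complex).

Apply KCL at each of the 2 non-ground nodes and solve the resulting linear system.
Node n1: branches {R1, R2, R3, I1, R4, R5, R6, R9, C2, C3, I3, L1, I4} → V_1 = -0.1129-0.08733j
Node n2: branches {C1, R3, I1, R5, R6, R7, R8, R9, C2, I2, C3, R10, I4} → V_2 = -0.1170+0.01010j

-0.1129-0.08733j V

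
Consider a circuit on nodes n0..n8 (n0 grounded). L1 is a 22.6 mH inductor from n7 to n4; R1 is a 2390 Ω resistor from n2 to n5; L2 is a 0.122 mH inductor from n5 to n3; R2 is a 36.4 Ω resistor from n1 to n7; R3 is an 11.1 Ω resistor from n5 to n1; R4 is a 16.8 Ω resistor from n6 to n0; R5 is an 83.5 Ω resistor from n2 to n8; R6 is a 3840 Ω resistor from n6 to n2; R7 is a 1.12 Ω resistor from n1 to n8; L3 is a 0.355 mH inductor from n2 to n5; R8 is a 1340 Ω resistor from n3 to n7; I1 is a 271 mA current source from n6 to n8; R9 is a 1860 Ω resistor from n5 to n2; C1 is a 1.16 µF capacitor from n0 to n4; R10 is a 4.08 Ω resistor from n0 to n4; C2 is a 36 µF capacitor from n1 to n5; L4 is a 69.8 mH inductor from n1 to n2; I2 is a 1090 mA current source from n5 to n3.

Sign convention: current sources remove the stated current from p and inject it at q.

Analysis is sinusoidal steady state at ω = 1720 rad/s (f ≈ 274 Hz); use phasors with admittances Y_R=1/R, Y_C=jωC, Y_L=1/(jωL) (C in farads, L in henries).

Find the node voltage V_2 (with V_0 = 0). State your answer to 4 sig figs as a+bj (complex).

10.59+10.27j V

MNA unknowns: 8 node voltages V₁..V_8
L1: Y=0.000-0.02573j on G[7,4]
R1: Y=0.0004184+0.000j on G[2,5]
L2: Y=0.000-4.766j on G[5,3]
R2: Y=0.02747+0.000j on G[1,7]
R3: Y=0.09009+0.000j on G[5,1]
R4: Y=0.05952+0.000j on G[6,0]
R5: Y=0.01198+0.000j on G[2,8]
R6: Y=0.0002604+0.000j on G[6,2]
R7: Y=0.8929+0.000j on G[1,8]
L3: Y=0.000-1.638j on G[2,5]
R8: Y=0.0007463+0.000j on G[3,7]
I1: z[6]−=0.271, z[8]+=0.271
R9: Y=0.0005376+0.000j on G[5,2]
C1: Y=0.000+0.001995j on G[0,4]
R10: Y=0.2451+0.000j on G[0,4]
C2: Y=0.000+0.06192j on G[1,5]
L4: Y=0.000-0.008329j on G[1,2]
I2: z[5]−=1.09, z[3]+=1.09
solve → V1=10.66+10.26j, V2=10.59+10.27j, V3=10.59+10.50j, V4=1.089-0.01973j, V5=10.59+10.27j, V6=-4.487+0.04474j, V7=1.193+10.36j, V8=10.96+10.26j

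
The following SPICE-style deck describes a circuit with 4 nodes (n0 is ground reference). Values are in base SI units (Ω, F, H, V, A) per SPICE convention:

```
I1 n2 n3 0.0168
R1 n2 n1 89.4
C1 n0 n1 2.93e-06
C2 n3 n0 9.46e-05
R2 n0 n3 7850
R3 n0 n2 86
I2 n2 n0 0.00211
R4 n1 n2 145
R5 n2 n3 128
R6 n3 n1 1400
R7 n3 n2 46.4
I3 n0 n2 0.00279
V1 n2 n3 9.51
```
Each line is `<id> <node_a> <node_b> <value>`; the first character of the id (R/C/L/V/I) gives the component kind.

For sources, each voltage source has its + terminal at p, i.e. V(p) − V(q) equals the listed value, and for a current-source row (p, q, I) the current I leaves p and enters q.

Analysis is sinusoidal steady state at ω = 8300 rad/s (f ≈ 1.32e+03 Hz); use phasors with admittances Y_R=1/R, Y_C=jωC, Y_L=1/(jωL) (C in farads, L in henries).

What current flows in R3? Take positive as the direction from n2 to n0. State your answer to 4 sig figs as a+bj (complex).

0.1093+0.003146j A

Apply KCL at each of the 3 non-ground nodes and solve the resulting linear system.
Node n1: branches {R1, C1, R4, R6} → V_1 = 3.510-4.271j
Node n2: branches {I1, R1, R3, I2, R4, R5, R7, I3, V1} → V_2 = 9.397+0.2706j
Node n3: branches {I1, C2, R2, R5, R6, R7, V1} → V_3 = -0.1128+0.2706j
Source currents: i(V1)=-0.5111-0.08527j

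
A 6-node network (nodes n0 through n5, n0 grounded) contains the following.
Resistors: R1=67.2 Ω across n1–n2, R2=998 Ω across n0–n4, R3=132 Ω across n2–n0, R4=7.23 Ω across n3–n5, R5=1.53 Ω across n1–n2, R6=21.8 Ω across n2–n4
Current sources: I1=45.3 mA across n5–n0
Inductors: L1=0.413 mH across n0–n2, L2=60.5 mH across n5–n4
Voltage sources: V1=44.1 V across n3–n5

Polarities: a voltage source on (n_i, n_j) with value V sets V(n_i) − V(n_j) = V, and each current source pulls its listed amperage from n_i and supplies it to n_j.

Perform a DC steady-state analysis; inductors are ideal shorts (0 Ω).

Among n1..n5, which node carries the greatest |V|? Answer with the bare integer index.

MNA unknowns: 5 node voltages V₁..V_5 plus 3 source currents (L1, L2, V1)
R1: Y=0.01488 on G[1,2]
R2: Y=0.001002 on G[0,4]
I1: z[5]−=0.0453, z[0]+=0.0453
R3: Y=0.007576 on G[2,0]
L1: row V0−V2=0, i_L1 at 0,2
L2: row V5−V4=0, i_L2 at 5,4
R4: Y=0.1383 on G[3,5]
R5: Y=0.6536 on G[1,2]
R6: Y=0.04587 on G[2,4]
V1: row V3−V5=44.1, i_V1 at 3,5
solve → V1=0.000, V2=0.000, V3=43.13, V4=-0.9664, V5=-0.9664
aux → i_L1=0.04433, i_L2=-0.04530, i_V1=-6.100

3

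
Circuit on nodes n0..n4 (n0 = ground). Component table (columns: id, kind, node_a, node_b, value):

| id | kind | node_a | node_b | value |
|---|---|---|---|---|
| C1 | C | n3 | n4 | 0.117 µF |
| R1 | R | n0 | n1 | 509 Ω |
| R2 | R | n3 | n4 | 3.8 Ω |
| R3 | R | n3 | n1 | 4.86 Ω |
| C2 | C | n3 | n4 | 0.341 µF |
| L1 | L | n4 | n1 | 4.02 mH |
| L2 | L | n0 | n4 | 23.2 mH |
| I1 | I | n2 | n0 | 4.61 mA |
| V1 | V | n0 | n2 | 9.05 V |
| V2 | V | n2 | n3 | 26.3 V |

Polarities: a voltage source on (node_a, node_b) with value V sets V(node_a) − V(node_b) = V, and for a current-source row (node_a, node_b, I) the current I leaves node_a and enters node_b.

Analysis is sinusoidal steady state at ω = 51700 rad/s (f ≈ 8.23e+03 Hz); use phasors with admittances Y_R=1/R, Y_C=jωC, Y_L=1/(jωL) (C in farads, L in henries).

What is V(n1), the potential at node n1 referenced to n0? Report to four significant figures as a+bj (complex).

Element admittances at ω=51700 rad/s:
  Y(C1) = 0.000+0.006049j S between n3,n4
  Y(R1) = 0.001965+0.000j S between n0,n1
  Y(R2) = 0.2632+0.000j S between n3,n4
  Y(R3) = 0.2058+0.000j S between n3,n1
  Y(C2) = 0.000+0.01763j S between n3,n4
  Y(L1) = 0.000-0.004812j S between n4,n1
  Y(L2) = 0.000-0.0008337j S between n0,n4
  I1: injects 0.00461 A into n0 (from n2)
  V1: constraint V(n0)−V(n2) = 9.05
  V2: constraint V(n2)−V(n3) = 26.3
Assemble and solve the 6×6 MNA system:
  V(n1)=-35.02+0.007860j  V(n2)=-9.050+0.000j  V(n3)=-35.35+0.000j  V(n4)=-35.36-0.1175j
  i(V1)=-0.06429+0.02949j  i(V2)=-0.06890+0.02949j

-35.02+0.007860j V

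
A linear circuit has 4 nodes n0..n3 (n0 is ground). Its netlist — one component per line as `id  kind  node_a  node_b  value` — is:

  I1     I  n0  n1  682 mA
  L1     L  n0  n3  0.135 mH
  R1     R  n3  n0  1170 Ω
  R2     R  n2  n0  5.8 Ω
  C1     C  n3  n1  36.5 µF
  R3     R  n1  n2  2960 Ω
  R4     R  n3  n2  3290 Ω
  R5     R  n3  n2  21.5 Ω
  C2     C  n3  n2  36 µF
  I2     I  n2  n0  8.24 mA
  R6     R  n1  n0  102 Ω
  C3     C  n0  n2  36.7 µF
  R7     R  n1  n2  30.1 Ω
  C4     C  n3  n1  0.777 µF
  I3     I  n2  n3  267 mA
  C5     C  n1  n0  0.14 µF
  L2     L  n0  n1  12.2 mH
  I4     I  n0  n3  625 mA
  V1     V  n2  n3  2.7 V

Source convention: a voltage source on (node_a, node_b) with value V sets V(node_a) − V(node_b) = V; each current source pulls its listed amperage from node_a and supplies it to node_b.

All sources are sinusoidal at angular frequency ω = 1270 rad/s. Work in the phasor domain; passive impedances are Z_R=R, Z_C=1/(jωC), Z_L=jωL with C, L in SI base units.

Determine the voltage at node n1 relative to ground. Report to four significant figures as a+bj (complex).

15.33+5.911j V

Element admittances at ω=1270 rad/s:
  I1: injects 0.682 A into n1 (from n0)
  Y(L1) = 0.000-5.833j S between n0,n3
  Y(R1) = 0.0008547+0.000j S between n3,n0
  Y(R2) = 0.1724+0.000j S between n2,n0
  Y(C1) = 0.000+0.04636j S between n3,n1
  Y(R3) = 0.0003378+0.000j S between n1,n2
  Y(R4) = 0.0003040+0.000j S between n3,n2
  Y(R5) = 0.04651+0.000j S between n3,n2
  Y(C2) = 0.000+0.04572j S between n3,n2
  I2: injects 0.00824 A into n0 (from n2)
  Y(R6) = 0.009804+0.000j S between n1,n0
  Y(C3) = 0.000+0.04661j S between n0,n2
  Y(R7) = 0.03322+0.000j S between n1,n2
  Y(C4) = 0.000+0.0009868j S between n3,n1
  I3: injects 0.267 A into n3 (from n2)
  Y(C5) = 0.000+0.0001778j S between n1,n0
  Y(L2) = 0.000-0.06454j S between n0,n1
  I4: injects 0.625 A into n3 (from n0)
  V1: constraint V(n2)−V(n3) = 2.7
Assemble and solve the 4×4 MNA system:
  V(n1)=15.33+5.911j  V(n2)=2.563+0.05639j  V(n3)=-0.1371+0.05639j
  i(V1)=-0.4125-0.05614j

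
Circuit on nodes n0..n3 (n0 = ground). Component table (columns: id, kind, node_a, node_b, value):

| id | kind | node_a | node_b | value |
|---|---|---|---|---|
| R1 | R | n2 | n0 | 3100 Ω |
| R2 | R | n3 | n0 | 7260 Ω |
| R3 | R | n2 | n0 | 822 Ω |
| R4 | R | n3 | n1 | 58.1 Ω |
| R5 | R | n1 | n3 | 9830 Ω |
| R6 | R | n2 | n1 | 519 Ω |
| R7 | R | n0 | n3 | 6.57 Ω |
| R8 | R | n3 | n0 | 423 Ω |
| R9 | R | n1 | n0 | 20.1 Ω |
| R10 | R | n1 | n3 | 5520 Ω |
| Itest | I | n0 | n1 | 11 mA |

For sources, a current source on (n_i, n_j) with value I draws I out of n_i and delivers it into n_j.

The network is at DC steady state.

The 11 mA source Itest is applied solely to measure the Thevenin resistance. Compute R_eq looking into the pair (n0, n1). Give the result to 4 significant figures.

Element admittances at DC:
  Y(R1) = 0.0003226 S between n2,n0
  Y(R2) = 0.0001377 S between n3,n0
  Y(R3) = 0.001217 S between n2,n0
  Y(R4) = 0.01721 S between n3,n1
  Y(R5) = 0.0001017 S between n1,n3
  Y(R6) = 0.001927 S between n2,n1
  Y(R7) = 0.1522 S between n0,n3
  Y(R8) = 0.002364 S between n3,n0
  Y(R9) = 0.04975 S between n1,n0
  Y(R10) = 0.0001812 S between n1,n3
  Itest: injects 0.011 A into n1 (from n0)
Assemble and solve the 3×3 MNA system:
  V(n1)=0.1659  V(n2)=0.09220  V(n3)=0.01685

R_eq = 15.08 Ω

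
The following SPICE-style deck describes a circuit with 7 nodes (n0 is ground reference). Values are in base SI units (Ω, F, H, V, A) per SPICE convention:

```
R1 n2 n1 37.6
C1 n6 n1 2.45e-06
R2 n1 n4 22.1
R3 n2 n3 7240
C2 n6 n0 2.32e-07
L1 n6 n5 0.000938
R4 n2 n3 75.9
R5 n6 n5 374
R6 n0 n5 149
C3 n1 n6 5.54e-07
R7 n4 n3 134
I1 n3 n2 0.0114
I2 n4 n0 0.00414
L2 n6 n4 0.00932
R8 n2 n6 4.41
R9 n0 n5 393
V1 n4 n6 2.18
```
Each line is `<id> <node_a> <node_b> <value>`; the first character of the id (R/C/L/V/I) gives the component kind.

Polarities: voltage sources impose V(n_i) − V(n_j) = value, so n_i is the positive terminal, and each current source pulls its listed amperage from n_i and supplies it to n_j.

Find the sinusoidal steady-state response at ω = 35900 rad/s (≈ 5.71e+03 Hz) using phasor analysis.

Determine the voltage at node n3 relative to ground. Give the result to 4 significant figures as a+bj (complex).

Apply KCL at each of the 6 non-ground nodes and solve the resulting linear system.
Node n1: branches {R1, C1, R2, C3} → V_1 = 0.08779-0.4219j
Node n2: branches {R1, R3, R4, I1, R8} → V_2 = -0.2343+0.1686j
Node n3: branches {R3, R4, R7, I1} → V_3 = -0.03578+0.1929j
Node n4: branches {R2, R7, I2, L2, V1} → V_4 = 1.846+0.2364j
Node n5: branches {L1, R5, R6, R9} → V_5 = -0.2346+0.3006j
Node n6: branches {C1, C2, L1, R5, C3, L2, R8, V1} → V_6 = -0.3340+0.2364j
Source currents: i(V1)=-0.09774-0.02359j

-0.03578+0.1929j V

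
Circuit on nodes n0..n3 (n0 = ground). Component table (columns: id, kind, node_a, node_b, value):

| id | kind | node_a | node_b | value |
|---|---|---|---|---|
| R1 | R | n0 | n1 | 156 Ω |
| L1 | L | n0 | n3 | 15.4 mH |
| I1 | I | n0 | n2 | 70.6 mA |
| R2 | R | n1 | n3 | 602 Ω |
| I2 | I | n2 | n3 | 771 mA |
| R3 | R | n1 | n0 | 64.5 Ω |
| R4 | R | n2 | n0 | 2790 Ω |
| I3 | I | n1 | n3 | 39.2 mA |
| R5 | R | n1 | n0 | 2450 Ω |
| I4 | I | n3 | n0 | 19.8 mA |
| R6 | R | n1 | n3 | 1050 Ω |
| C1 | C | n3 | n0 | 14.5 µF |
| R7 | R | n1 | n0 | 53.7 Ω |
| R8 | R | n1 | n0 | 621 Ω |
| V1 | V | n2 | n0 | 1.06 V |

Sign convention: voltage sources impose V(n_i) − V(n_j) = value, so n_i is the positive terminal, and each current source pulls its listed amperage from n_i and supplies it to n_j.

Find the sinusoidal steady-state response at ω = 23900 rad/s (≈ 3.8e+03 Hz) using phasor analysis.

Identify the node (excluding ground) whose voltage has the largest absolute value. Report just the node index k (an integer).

MNA unknowns: 3 node voltages V₁..V_3 plus 1 source current (V1)
R1: Y=0.006410+0.000j on G[0,1]
L1: Y=0.000-0.002717j on G[0,3]
I1: z[0]−=0.0706, z[2]+=0.0706
R2: Y=0.001661+0.000j on G[1,3]
I2: z[2]−=0.771, z[3]+=0.771
R3: Y=0.01550+0.000j on G[1,0]
R4: Y=0.0003584+0.000j on G[2,0]
I3: z[1]−=0.0392, z[3]+=0.0392
R5: Y=0.0004082+0.000j on G[1,0]
I4: z[3]−=0.0198, z[0]+=0.0198
R6: Y=0.0009524+0.000j on G[1,3]
C1: Y=0.000+0.3466j on G[3,0]
R7: Y=0.01862+0.000j on G[1,0]
R8: Y=0.001610+0.000j on G[1,0]
V1: row V2−V0=1.06, i_V1 at 2,0
solve → V1=-0.8669-0.1326j, V2=1.060+0.000j, V3=0.01641-2.292j
aux → i_V1=-0.7008+0.000j

3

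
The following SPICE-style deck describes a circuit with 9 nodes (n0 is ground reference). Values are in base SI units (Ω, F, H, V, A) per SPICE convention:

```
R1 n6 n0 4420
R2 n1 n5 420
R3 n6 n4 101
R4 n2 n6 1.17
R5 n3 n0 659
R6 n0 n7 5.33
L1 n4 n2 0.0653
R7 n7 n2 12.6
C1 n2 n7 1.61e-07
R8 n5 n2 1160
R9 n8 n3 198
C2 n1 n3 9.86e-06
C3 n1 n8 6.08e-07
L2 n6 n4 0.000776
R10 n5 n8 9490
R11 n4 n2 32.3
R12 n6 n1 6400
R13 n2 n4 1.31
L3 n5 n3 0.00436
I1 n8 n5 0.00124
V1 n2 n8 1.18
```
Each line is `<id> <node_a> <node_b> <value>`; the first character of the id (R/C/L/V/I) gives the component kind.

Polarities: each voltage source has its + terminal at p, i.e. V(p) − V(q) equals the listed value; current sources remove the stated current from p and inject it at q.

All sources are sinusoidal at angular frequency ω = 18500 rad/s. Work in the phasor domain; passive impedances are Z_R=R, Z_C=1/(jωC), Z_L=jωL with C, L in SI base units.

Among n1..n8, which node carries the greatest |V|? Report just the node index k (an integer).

8

Element admittances at ω=18500 rad/s:
  Y(R1) = 0.0002262+0.000j S between n6,n0
  Y(R2) = 0.002381+0.000j S between n1,n5
  Y(R3) = 0.009901+0.000j S between n6,n4
  Y(R4) = 0.8547+0.000j S between n2,n6
  Y(R5) = 0.001517+0.000j S between n3,n0
  Y(R6) = 0.1876+0.000j S between n0,n7
  Y(L1) = 0.000-0.0008278j S between n4,n2
  Y(R7) = 0.07937+0.000j S between n7,n2
  Y(C1) = 0.000+0.002978j S between n2,n7
  Y(R8) = 0.0008621+0.000j S between n5,n2
  Y(R9) = 0.005051+0.000j S between n8,n3
  Y(C2) = 0.000+0.1824j S between n1,n3
  Y(C3) = 0.000+0.01125j S between n1,n8
  Y(L2) = 0.000-0.06966j S between n6,n4
  Y(R10) = 0.0001054+0.000j S between n5,n8
  Y(R11) = 0.03096+0.000j S between n4,n2
  Y(R12) = 0.0001563+0.000j S between n6,n1
  Y(R13) = 0.7634+0.000j S between n2,n4
  Y(L3) = 0.000-0.01240j S between n5,n3
  I1: injects 0.00124 A into n5 (from n8)
  V1: constraint V(n2)−V(n8) = 1.18
Assemble and solve the 9×9 MNA system:
  V(n1)=-0.9866-0.2451j  V(n2)=0.02667+0.006327j  V(n3)=-0.9784-0.2594j  V(n4)=0.02666+0.006341j  V(n5)=-0.9583-0.09796j  V(n6)=0.02649+0.006266j  V(n7)=0.007882+0.002090j  V(n8)=-1.153+0.006327j
  i(V1)=-0.002492-0.0005228j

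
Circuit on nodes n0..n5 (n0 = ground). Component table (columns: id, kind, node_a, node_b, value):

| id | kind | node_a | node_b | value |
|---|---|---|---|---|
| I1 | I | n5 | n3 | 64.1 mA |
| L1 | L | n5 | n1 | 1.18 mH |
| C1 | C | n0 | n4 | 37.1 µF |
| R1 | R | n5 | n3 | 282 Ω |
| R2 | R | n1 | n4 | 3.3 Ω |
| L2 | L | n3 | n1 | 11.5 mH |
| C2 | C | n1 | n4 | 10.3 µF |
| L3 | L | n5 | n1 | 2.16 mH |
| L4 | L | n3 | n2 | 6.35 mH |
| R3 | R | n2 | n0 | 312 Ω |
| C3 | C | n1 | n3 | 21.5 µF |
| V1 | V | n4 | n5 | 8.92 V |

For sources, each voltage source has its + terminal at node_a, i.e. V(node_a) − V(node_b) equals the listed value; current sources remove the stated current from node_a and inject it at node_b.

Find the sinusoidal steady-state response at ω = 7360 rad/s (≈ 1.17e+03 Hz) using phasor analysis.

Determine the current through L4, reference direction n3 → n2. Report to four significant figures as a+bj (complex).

-0.003256+0.01447j A

Apply KCL at each of the 5 non-ground nodes and solve the resulting linear system.
Node n1: branches {L1, R2, L2, C2, L3, C3} → V_1 = -1.487+4.646j
Node n2: branches {L4, R3} → V_2 = -1.016+4.515j
Node n3: branches {I1, R1, L2, L4, C3} → V_3 = -1.692+4.362j
Node n4: branches {C1, R2, C2, V1} → V_4 = -0.05299-0.01193j
Node n5: branches {I1, L1, R1, L3, V1} → V_5 = -8.973-0.01193j
Source currents: i(V1)=-0.7911+1.317j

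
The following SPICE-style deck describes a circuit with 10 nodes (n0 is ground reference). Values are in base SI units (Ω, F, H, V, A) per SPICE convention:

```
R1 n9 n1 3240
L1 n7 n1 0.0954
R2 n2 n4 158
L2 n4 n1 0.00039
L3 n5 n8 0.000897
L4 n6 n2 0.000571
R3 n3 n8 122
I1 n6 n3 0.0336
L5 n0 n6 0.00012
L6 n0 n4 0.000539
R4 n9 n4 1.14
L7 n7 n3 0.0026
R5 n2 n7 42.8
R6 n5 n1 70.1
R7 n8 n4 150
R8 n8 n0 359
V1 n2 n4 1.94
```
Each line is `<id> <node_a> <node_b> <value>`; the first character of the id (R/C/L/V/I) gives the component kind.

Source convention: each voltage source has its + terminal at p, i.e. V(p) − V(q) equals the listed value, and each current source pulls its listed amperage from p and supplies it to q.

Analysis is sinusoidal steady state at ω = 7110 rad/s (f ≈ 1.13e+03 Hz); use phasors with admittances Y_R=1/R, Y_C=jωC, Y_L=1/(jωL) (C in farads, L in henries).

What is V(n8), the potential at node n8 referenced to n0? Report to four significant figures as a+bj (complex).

MNA unknowns: 9 node voltages V₁..V_9 plus 1 source current (V1)
R1: Y=0.0003086+0.000j on G[9,1]
L1: Y=0.000-0.001474j on G[7,1]
R2: Y=0.006329+0.000j on G[2,4]
L2: Y=0.000-0.3606j on G[4,1]
L3: Y=0.000-0.1568j on G[5,8]
L4: Y=0.000-0.2463j on G[6,2]
R3: Y=0.008197+0.000j on G[3,8]
I1: z[6]−=0.0336, z[3]+=0.0336
L5: Y=0.000-1.172j on G[0,6]
L6: Y=0.000-0.2609j on G[0,4]
R4: Y=0.8772+0.000j on G[9,4]
L7: Y=0.000-0.05409j on G[7,3]
R5: Y=0.02336+0.000j on G[2,7]
R6: Y=0.01427+0.000j on G[5,1]
R7: Y=0.006667+0.000j on G[8,4]
R8: Y=0.002786+0.000j on G[8,0]
V1: row V2−V4=1.94, i_V1 at 2,4
solve → V1=-0.8396+0.09093j, V2=1.091+0.06020j, V3=1.881+0.4635j, V4=-0.8489+0.06020j, V5=-0.06744+0.1334j, V6=0.1895-0.01323j, V7=1.841+0.1382j, V8=-0.07131+0.2037j, V9=-0.8489+0.06021j
aux → i_V1=-0.01284+0.2239j

-0.07131+0.2037j V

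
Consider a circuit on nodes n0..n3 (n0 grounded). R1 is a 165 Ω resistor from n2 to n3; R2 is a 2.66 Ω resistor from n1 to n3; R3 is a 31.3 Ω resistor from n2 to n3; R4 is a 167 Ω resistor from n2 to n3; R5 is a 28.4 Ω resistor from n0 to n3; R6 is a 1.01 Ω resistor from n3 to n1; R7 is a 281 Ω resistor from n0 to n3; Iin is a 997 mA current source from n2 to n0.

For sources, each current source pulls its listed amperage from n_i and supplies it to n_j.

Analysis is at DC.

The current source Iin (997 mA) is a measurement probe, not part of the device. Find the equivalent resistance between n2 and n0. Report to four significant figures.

Element admittances at DC:
  Y(R1) = 0.006061 S between n2,n3
  Y(R2) = 0.3759 S between n1,n3
  Y(R3) = 0.03195 S between n2,n3
  Y(R4) = 0.005988 S between n2,n3
  Y(R5) = 0.03521 S between n0,n3
  Y(R6) = 0.9901 S between n3,n1
  Y(R7) = 0.003559 S between n0,n3
  Iin: injects 0.997 A into n0 (from n2)
Assemble and solve the 3×3 MNA system:
  V(n1)=-25.72  V(n2)=-48.38  V(n3)=-25.72

R_eq = 48.52 Ω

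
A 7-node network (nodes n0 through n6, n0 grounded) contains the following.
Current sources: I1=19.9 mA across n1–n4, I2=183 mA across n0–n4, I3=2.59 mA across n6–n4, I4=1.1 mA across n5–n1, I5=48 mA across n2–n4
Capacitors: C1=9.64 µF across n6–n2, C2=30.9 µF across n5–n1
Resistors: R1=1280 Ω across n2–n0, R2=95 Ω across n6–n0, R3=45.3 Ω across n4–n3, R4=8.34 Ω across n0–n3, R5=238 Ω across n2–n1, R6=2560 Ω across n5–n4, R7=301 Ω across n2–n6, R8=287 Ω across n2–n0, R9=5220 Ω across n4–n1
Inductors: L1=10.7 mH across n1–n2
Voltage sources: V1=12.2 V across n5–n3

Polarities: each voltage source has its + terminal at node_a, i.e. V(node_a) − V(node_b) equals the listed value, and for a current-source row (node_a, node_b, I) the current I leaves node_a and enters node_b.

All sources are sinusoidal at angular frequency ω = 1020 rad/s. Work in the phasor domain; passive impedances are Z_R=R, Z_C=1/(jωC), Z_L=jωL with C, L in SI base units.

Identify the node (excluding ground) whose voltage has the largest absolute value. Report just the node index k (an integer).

Element admittances at ω=1020 rad/s:
  I1: injects 0.0199 A into n4 (from n1)
  Y(C1) = 0.000+0.009833j S between n6,n2
  Y(C2) = 0.000+0.03152j S between n5,n1
  Y(R1) = 0.0007813+0.000j S between n2,n0
  Y(R2) = 0.01053+0.000j S between n6,n0
  Y(R3) = 0.02208+0.000j S between n4,n3
  Y(R4) = 0.1199+0.000j S between n0,n3
  Y(R5) = 0.004202+0.000j S between n2,n1
  Y(R6) = 0.0003906+0.000j S between n5,n4
  I2: injects 0.183 A into n4 (from n0)
  Y(R7) = 0.003322+0.000j S between n2,n6
  I3: injects 0.00259 A into n4 (from n6)
  I4: injects 0.0011 A into n1 (from n5)
  Y(R8) = 0.003484+0.000j S between n2,n0
  Y(R9) = 0.0001916+0.000j S between n4,n1
  Y(L1) = 0.000-0.09163j S between n1,n2
  I5: injects 0.048 A into n4 (from n2)
  V1: constraint V(n5)−V(n3) = 12.2
Assemble and solve the 7×7 MNA system:
  V(n1)=10.62+4.599j  V(n2)=11.33+2.980j  V(n3)=0.7357-0.6001j  V(n4)=12.22-0.5562j  V(n5)=12.94-0.6001j  V(n6)=4.412+5.628j
  i(V1)=-0.1652-0.07293j

5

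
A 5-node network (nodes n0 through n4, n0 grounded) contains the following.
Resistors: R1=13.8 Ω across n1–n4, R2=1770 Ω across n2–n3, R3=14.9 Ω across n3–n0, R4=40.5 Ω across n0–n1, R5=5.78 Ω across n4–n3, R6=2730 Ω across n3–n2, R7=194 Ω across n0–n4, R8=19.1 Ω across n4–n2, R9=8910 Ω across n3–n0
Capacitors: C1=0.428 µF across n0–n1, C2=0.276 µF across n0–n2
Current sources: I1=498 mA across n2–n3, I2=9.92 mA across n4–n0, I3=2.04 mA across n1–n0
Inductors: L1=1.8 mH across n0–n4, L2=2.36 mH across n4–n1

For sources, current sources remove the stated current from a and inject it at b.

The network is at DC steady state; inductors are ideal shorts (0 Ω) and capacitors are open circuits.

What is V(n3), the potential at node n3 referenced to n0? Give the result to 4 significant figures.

Element admittances at DC:
  Y(R1) = 0.07246 S between n1,n4
  Y(C1) = 0.000 S between n0,n1
  Y(R2) = 0.0005650 S between n2,n3
  Y(R3) = 0.06711 S between n3,n0
  I1: injects 0.498 A into n3 (from n2)
  Y(C2) = 0.000 S between n0,n2
  I2: injects 0.00992 A into n0 (from n4)
  Y(R4) = 0.02469 S between n0,n1
  Y(R5) = 0.1730 S between n4,n3
  Y(R6) = 0.0003663 S between n3,n2
  Y(R7) = 0.005155 S between n0,n4
  Y(R8) = 0.05236 S between n4,n2
  L1: short n0↔n4 (DC inductor)
  Y(R9) = 0.0001122 S between n3,n0
  L2: short n4↔n1 (DC inductor)
  I3: injects 0.00204 A into n0 (from n1)
Assemble and solve the 6×6 MNA system:
  V(n1)=0.000  V(n2)=-9.310  V(n3)=2.029  V(n4)=0.000
  i(L1)=0.1484  i(L2)=0.002040

2.029 V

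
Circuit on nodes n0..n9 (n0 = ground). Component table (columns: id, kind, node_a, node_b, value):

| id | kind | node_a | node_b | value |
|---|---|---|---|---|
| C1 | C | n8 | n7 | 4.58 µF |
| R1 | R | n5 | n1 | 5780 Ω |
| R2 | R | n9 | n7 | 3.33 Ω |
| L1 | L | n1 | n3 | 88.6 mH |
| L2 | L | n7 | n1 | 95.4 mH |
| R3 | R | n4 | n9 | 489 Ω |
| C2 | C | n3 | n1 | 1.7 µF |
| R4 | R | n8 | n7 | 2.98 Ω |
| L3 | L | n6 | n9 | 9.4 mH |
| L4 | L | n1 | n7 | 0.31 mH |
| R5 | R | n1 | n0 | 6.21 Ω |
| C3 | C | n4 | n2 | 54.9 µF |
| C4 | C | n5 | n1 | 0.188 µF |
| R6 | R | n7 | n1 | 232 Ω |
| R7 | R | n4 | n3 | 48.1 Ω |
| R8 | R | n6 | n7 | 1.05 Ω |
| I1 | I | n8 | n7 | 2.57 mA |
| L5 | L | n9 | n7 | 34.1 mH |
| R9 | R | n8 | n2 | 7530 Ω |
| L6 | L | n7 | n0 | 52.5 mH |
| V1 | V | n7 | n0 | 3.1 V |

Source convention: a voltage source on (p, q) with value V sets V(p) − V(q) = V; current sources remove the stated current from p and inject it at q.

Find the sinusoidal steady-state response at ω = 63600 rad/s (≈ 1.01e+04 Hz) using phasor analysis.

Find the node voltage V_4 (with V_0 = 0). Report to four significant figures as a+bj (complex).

0.6405-0.7966j V

Apply KCL at each of the 9 non-ground nodes and solve the resulting linear system.
Node n1: branches {R1, L1, L2, C2, L4, R5, C4, R6} → V_1 = 0.3685-0.8302j
Node n2: branches {C3, R9} → V_2 = 0.6405-0.7967j
Node n3: branches {L1, C2, R7} → V_3 = 0.3845-0.8795j
Node n4: branches {R3, C3, R7} → V_4 = 0.6405-0.7966j
Node n5: branches {R1, C4} → V_5 = 0.3685-0.8302j
Node n6: branches {L3, R8} → V_6 = 3.100+2.913e-05j
Node n7: branches {C1, R2, L2, R4, L4, R6, R8, I1, L5, L6, V1} → V_7 = 3.100+0.000j
Node n8: branches {C1, R4, I1, R9} → V_8 = 3.095+0.004091j
Node n9: branches {R2, R3, L3, L5} → V_9 = 3.083-0.005505j
Source currents: i(V1)=-0.05934+0.1346j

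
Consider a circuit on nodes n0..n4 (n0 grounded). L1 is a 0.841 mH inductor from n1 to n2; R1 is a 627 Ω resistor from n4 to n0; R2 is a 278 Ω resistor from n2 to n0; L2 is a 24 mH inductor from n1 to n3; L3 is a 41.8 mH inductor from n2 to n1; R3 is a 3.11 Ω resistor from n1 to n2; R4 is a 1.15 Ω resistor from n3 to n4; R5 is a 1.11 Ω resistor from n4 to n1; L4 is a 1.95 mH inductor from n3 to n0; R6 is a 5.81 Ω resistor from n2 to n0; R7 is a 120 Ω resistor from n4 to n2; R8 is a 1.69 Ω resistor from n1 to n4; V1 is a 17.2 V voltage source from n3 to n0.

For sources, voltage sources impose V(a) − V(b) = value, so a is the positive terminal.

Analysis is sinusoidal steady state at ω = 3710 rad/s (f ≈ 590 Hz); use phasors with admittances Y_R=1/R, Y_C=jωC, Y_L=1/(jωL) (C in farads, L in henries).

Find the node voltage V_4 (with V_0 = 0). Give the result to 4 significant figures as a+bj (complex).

MNA unknowns: 4 node voltages V₁..V_4 plus 1 source current (V1)
L1: Y=0.000-0.3205j on G[1,2]
R1: Y=0.001595+0.000j on G[4,0]
R2: Y=0.003597+0.000j on G[2,0]
L2: Y=0.000-0.01123j on G[1,3]
L3: Y=0.000-0.006448j on G[2,1]
R3: Y=0.3215+0.000j on G[1,2]
R4: Y=0.8696+0.000j on G[3,4]
R5: Y=0.9009+0.000j on G[4,1]
L4: Y=0.000-0.1382j on G[3,0]
R6: Y=0.1721+0.000j on G[2,0]
R7: Y=0.008333+0.000j on G[4,2]
R8: Y=0.5917+0.000j on G[1,4]
V1: row V3−V0=17.2, i_V1 at 3,0
solve → V1=13.82+0.5158j, V2=10.53-1.794j, V3=17.20+0.000j, V4=15.04+0.3182j
aux → i_V1=-1.874+2.692j

15.04+0.3182j V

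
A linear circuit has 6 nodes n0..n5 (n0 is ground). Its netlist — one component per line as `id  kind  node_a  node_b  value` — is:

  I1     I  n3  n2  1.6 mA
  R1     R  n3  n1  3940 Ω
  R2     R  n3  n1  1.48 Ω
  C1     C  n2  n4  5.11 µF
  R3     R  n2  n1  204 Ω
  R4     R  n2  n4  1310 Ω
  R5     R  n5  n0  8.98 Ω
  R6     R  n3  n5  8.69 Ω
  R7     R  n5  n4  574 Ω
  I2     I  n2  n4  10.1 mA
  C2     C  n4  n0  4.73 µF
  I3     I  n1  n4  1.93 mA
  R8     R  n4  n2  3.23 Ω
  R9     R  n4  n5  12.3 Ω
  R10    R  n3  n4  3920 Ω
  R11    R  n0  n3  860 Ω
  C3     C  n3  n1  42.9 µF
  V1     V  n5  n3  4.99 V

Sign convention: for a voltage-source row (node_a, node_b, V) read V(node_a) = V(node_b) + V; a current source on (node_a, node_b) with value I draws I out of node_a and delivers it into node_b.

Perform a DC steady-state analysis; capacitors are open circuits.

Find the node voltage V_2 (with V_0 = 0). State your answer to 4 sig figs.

Apply KCL at each of the 5 non-ground nodes and solve the resulting linear system.
Node n1: branches {R1, R2, R3, I3, C3} → V_1 = -4.908
Node n2: branches {I1, C1, R3, R4, I2, R8} → V_2 = -0.2932
Node n3: branches {I1, R1, R2, R6, R10, R11, C3, V1} → V_3 = -4.938
Node n4: branches {C1, R4, R7, I2, C2, I3, R8, R9, R10} → V_4 = -0.1929
Node n5: branches {R5, R6, R7, R9, V1} → V_5 = 0.05157
Source currents: i(V1)=-0.6003

-0.2932 V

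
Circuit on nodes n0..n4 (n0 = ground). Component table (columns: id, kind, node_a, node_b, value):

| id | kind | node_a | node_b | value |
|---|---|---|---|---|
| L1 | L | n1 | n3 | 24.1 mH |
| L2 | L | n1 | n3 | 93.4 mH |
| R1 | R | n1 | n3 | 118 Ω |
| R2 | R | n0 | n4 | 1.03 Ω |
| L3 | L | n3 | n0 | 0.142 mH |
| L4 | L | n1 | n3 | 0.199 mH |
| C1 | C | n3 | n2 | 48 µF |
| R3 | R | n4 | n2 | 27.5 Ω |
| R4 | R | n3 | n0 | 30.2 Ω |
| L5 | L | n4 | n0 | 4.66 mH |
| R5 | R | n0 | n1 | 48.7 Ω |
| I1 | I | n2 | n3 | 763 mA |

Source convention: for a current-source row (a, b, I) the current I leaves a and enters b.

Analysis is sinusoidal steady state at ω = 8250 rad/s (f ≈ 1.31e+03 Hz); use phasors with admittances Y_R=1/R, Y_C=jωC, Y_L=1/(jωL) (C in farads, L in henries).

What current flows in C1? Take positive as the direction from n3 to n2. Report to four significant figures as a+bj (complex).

Element admittances at ω=8250 rad/s:
  Y(L1) = 0.000-0.005030j S between n1,n3
  Y(L2) = 0.000-0.001298j S between n1,n3
  Y(R1) = 0.008475+0.000j S between n1,n3
  Y(R2) = 0.9709+0.000j S between n0,n4
  Y(L3) = 0.000-0.8536j S between n3,n0
  Y(L4) = 0.000-0.6091j S between n1,n3
  Y(C1) = 0.000+0.3960j S between n3,n2
  Y(R3) = 0.03636+0.000j S between n4,n2
  Y(R4) = 0.03311+0.000j S between n3,n0
  Y(L5) = 0.000-0.02601j S between n4,n0
  Y(R5) = 0.02053+0.000j S between n0,n1
  I1: injects 0.763 A into n3 (from n2)
Assemble and solve the 4×4 MNA system:
  V(n1)=0.07844-0.003884j  V(n2)=-0.09114+1.918j  V(n3)=0.07860-0.001270j  V(n4)=-0.005075+0.06910j

0.7599+0.06722j A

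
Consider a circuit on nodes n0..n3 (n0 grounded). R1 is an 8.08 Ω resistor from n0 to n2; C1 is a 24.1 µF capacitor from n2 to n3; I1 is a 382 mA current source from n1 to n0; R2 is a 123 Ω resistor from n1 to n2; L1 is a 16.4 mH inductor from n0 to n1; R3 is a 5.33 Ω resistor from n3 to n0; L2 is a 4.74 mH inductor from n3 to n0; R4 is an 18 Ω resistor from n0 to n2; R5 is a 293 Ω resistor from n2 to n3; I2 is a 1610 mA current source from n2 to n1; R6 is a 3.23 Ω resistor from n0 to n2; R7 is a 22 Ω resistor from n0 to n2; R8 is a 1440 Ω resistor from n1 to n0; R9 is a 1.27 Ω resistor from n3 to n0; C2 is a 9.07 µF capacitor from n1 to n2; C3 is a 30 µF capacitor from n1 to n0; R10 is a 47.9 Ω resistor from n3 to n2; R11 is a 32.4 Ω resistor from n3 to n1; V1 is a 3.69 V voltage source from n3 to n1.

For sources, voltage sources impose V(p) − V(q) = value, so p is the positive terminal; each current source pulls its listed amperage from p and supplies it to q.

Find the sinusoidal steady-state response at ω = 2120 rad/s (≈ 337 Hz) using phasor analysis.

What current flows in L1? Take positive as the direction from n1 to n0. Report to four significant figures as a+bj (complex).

0.0002567+0.07347j A

Element admittances at ω=2120 rad/s:
  Y(R1) = 0.1238+0.000j S between n0,n2
  Y(C1) = 0.000+0.05109j S between n2,n3
  I1: injects 0.382 A into n0 (from n1)
  Y(R2) = 0.008130+0.000j S between n1,n2
  Y(L1) = 0.000-0.02876j S between n0,n1
  Y(R3) = 0.1876+0.000j S between n3,n0
  Y(L2) = 0.000-0.09951j S between n3,n0
  Y(R4) = 0.05556+0.000j S between n0,n2
  Y(R5) = 0.003413+0.000j S between n2,n3
  I2: injects 1.61 A into n1 (from n2)
  Y(R6) = 0.3096+0.000j S between n0,n2
  Y(R7) = 0.04545+0.000j S between n0,n2
  Y(R8) = 0.0006944+0.000j S between n1,n0
  Y(R9) = 0.7874+0.000j S between n3,n0
  Y(C2) = 0.000+0.01923j S between n1,n2
  Y(C3) = 0.000+0.06360j S between n1,n0
  Y(R10) = 0.02088+0.000j S between n3,n2
  Y(R11) = 0.03086+0.000j S between n3,n1
  V1: constraint V(n3)−V(n1) = 3.69
Assemble and solve the 4×4 MNA system:
  V(n1)=-2.554+0.008924j  V(n2)=-2.785+0.3617j  V(n3)=1.136+0.008924j
  i(V1)=-1.335-0.08742j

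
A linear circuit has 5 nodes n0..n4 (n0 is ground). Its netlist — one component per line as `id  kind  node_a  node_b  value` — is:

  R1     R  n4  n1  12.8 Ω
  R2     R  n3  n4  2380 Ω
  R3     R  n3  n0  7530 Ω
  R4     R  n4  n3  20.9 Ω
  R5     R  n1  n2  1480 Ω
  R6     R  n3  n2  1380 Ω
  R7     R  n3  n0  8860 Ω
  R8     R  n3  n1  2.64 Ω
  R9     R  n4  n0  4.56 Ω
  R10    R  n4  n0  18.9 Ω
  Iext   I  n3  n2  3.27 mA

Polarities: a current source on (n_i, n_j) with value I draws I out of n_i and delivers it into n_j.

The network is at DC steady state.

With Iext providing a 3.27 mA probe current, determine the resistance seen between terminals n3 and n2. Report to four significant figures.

Apply KCL at each of the 4 non-ground nodes and solve the resulting linear system.
Node n1: branches {R1, R5, R8} → V_1 = 0.001480
Node n2: branches {R5, R6, Iext} → V_2 = 2.335
Node n3: branches {R2, R3, R4, R6, R7, R8, Iext} → V_3 = -0.002377
Node n4: branches {R1, R2, R4, R9, R10} → V_4 = 2.146e-06

R_eq = 714.7 Ω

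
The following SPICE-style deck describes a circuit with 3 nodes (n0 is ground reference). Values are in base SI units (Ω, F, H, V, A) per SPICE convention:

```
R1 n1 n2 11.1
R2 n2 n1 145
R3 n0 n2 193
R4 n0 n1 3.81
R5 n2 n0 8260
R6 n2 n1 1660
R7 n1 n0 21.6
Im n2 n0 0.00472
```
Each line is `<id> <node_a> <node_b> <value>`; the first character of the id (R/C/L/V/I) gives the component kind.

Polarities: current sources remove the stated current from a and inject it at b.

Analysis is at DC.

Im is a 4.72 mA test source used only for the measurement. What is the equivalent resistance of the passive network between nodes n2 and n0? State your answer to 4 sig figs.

R_eq = 12.59 Ω

MNA unknowns: 2 node voltages V₁..V_2
R1: Y=0.09009 on G[1,2]
R2: Y=0.006897 on G[2,1]
R3: Y=0.005181 on G[0,2]
R4: Y=0.2625 on G[0,1]
R5: Y=0.0001211 on G[2,0]
R6: Y=0.0006024 on G[2,1]
R7: Y=0.04630 on G[1,0]
Im: z[2]−=0.00472, z[0]+=0.00472
solve → V1=-0.01427, V2=-0.05940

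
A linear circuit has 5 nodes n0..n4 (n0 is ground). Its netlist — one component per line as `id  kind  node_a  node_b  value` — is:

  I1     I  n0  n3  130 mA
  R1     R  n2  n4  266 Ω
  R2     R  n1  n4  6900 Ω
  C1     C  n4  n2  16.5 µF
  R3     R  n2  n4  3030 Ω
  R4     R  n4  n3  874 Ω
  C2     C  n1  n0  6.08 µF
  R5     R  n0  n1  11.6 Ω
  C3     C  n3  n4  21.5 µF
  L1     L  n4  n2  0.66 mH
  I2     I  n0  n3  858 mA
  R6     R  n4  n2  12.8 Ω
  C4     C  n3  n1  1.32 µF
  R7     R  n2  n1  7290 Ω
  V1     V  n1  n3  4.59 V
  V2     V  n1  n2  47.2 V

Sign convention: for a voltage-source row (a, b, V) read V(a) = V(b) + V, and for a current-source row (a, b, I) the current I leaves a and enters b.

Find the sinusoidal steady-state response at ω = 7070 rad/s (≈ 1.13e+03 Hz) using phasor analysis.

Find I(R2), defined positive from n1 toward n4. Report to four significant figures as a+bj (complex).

Element admittances at ω=7070 rad/s:
  I1: injects 0.13 A into n3 (from n0)
  Y(R1) = 0.003759+0.000j S between n2,n4
  Y(R2) = 0.0001449+0.000j S between n1,n4
  Y(C1) = 0.000+0.1167j S between n4,n2
  Y(R3) = 0.0003300+0.000j S between n2,n4
  Y(R4) = 0.001144+0.000j S between n4,n3
  Y(C2) = 0.000+0.04299j S between n1,n0
  Y(R5) = 0.08621+0.000j S between n0,n1
  Y(C3) = 0.000+0.1520j S between n3,n4
  Y(L1) = 0.000-0.2143j S between n4,n2
  I2: injects 0.858 A into n3 (from n0)
  Y(R6) = 0.07812+0.000j S between n4,n2
  Y(C4) = 0.000+0.009332j S between n3,n1
  Y(R7) = 0.0001372+0.000j S between n2,n1
  V1: constraint V(n1)−V(n3) = 4.59
  V2: constraint V(n1)−V(n2) = 47.2
Assemble and solve the 6×6 MNA system:
  V(n1)=9.179-4.577j  V(n2)=-38.02-4.577j  V(n3)=4.589-4.577j  V(n4)=-2.091+49.60j
  i(V1)=7.255+0.9105j  i(V2)=-8.251-0.9455j

0.001633-0.007852j A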